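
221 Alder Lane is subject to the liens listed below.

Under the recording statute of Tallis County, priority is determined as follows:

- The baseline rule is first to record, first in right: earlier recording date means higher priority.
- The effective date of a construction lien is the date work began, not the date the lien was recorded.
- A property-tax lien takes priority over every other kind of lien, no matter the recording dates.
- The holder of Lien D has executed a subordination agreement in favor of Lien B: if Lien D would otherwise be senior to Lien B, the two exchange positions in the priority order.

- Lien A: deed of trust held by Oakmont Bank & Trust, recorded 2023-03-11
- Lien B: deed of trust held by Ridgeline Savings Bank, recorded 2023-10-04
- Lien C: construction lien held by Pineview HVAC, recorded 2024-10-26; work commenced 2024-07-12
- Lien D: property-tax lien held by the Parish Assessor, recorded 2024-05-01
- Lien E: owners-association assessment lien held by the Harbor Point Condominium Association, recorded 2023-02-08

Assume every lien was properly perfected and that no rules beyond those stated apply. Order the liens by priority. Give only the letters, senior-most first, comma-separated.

Effective dates after the stated exceptions: C's effective date is 2024-07-12, when work began.
D is a property-tax lien and takes priority over every other lien.
Ordering the rest by effective date: E (2023-02-08), A (2023-03-11), B (2023-10-04), C (2024-07-12).
The subordination applies — D was senior to B — so D and B swap.

B, E, A, D, C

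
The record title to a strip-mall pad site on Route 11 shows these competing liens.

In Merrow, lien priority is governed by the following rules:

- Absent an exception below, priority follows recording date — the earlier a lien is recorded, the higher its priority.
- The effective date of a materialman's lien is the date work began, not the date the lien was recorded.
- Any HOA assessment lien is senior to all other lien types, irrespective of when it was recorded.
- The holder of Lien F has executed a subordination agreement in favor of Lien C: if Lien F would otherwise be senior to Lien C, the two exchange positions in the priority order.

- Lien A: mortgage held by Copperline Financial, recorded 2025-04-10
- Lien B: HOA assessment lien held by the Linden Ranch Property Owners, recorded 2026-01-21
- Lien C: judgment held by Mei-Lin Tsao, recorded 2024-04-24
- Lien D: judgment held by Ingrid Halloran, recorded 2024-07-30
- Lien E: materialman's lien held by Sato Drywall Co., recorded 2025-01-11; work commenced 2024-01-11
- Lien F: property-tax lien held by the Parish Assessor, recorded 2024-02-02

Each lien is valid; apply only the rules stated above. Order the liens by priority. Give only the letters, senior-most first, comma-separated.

Effective dates: E is treated as recorded 2024-01-11, the work-commencement date.
B is an HOA assessment lien, so it outranks all other liens regardless of date.
Remaining liens by effective date: E (2024-01-11), F (2024-02-02), C (2024-04-24), D (2024-07-30), A (2025-04-10).
Because F would otherwise rank above C, the subordination swaps them.

B, E, C, F, D, A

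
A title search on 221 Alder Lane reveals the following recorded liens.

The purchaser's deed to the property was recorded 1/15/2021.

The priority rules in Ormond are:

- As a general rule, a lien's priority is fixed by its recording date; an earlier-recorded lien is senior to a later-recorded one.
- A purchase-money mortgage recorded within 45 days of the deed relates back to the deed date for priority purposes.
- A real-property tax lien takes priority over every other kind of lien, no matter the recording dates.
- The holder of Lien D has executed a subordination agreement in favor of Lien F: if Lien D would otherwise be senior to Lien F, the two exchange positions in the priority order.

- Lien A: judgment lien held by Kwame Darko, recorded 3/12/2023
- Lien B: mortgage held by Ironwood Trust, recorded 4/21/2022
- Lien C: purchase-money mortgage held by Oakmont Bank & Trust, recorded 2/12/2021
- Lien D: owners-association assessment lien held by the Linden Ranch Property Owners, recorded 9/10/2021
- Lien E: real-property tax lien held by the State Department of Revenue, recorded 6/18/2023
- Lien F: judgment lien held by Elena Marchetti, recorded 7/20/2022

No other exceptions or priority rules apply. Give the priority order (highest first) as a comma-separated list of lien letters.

E, C, F, B, D, A

Adjusting effective dates: C relates back to the deed date 1/15/2021.
E is a real-property tax lien and takes priority over every other lien.
Among the remaining liens, by effective date: C (1/15/2021), D (9/10/2021), B (4/21/2022), F (7/20/2022), A (3/12/2023).
D would otherwise be senior to F, so under the subordination agreement D and F exchange positions.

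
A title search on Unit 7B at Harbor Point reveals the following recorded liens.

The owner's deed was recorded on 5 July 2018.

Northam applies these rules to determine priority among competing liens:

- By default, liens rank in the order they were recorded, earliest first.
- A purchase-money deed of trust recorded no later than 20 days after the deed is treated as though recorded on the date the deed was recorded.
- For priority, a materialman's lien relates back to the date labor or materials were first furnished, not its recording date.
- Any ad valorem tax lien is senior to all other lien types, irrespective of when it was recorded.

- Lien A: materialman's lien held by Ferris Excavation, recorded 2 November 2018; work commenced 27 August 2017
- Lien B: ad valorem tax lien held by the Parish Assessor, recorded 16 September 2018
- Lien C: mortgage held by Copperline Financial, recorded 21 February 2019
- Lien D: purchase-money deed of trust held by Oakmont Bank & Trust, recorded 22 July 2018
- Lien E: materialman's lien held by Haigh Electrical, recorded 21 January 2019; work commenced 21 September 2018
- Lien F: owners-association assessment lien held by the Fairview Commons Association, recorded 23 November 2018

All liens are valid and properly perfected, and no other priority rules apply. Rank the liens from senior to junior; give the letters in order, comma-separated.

Adjusting effective dates: A's effective date is 27 August 2017, when work began; D was recorded within the 20-day window, so its effective date is the deed date 5 July 2018; E relates back to 21 September 2018 (work commenced).
B, as an ad valorem tax lien, has superpriority and ranks first.
Remaining liens by effective date: A (27 August 2017), D (5 July 2018), E (21 September 2018), F (23 November 2018), C (21 February 2019).

B, A, D, E, F, C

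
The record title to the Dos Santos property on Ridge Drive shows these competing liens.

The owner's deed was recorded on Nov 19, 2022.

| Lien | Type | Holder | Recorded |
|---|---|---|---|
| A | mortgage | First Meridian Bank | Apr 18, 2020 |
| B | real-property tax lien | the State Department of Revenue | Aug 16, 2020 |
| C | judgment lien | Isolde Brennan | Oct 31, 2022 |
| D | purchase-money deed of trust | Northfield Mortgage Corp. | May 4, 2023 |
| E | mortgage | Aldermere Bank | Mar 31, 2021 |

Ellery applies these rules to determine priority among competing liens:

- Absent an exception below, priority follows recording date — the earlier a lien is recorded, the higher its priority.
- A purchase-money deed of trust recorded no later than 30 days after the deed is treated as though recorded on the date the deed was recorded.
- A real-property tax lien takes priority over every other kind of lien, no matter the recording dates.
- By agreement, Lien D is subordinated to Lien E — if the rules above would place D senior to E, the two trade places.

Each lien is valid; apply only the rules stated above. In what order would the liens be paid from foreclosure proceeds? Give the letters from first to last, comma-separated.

Adjusting effective dates: D was recorded 166 days after the deed — beyond 30 days — so no relation-back applies.
As a real-property tax lien, B is senior to every other lien.
Remaining liens by effective date: A (Apr 18, 2020), E (Mar 31, 2021), C (Oct 31, 2022), D (May 4, 2023).
D is already junior to E, so the subordination agreement changes nothing.

B, A, E, C, D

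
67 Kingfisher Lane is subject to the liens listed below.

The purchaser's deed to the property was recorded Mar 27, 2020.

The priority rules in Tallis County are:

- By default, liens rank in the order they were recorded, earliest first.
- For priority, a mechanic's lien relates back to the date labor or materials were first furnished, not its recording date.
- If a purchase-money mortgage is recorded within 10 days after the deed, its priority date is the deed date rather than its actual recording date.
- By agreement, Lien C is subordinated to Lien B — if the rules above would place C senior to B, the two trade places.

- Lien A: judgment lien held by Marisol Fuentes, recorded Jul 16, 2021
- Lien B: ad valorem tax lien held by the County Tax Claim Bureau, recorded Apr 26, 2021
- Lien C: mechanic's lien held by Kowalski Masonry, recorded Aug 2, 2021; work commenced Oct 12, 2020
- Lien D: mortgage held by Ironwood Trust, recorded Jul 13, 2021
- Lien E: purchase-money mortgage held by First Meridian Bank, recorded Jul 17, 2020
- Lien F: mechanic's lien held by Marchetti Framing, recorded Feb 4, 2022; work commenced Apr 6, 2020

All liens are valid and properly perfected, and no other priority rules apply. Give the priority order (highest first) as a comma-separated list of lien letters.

First, effective dates: C relates back to Oct 12, 2020 (work commenced); E missed the 10-day window (112 days after the deed), so its recording date stands; F's effective date is Apr 6, 2020, when work began.
Sorted by effective date: F (Apr 6, 2020), E (Jul 17, 2020), C (Oct 12, 2020), B (Apr 26, 2021), D (Jul 13, 2021), A (Jul 16, 2021).
The subordination applies — C was senior to B — so C and B swap.

F, E, B, C, D, A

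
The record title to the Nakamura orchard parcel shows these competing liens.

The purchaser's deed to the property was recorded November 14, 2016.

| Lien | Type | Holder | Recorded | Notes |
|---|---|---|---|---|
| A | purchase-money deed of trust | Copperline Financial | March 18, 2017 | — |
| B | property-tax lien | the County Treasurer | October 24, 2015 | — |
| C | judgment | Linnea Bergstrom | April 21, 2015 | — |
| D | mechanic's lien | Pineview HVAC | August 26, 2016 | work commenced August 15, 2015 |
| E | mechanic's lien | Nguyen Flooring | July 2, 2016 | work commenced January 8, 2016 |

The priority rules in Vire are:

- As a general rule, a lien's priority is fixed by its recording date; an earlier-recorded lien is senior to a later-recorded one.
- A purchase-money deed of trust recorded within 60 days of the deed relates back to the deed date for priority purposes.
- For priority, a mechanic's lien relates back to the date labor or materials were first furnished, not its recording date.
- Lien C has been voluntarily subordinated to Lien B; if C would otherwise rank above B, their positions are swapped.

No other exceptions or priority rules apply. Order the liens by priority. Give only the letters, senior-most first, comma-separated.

Adjusting effective dates: A missed the 60-day window (124 days after the deed), so its recording date stands; D's effective date is August 15, 2015, when work began; E relates back to January 8, 2016 (work commenced).
By effective date, earliest first: C (April 21, 2015), D (August 15, 2015), B (October 24, 2015), E (January 8, 2016), A (March 18, 2017).
The subordination applies — C was senior to B — so C and B swap.

B, D, C, E, A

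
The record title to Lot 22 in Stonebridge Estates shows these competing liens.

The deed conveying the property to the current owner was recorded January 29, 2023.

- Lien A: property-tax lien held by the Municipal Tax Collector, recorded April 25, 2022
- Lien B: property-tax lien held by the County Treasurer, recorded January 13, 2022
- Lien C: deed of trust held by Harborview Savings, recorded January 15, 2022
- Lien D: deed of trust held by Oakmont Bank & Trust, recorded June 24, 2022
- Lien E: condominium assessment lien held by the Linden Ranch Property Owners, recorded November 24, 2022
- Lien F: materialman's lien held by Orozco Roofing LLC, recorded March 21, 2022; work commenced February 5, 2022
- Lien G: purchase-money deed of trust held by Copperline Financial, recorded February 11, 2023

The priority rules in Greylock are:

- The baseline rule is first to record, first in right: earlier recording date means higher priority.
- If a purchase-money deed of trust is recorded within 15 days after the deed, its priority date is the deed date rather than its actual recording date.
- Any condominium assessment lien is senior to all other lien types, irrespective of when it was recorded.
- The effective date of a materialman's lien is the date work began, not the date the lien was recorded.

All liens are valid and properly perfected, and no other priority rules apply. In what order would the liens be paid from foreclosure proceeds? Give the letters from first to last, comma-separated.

Effective dates: F's effective date is February 5, 2022, when work began; G was recorded within the 15-day window, so its effective date is the deed date January 29, 2023.
E is a condominium assessment lien and takes priority over every other lien.
The other liens, earliest effective date first: B (January 13, 2022), C (January 15, 2022), F (February 5, 2022), A (April 25, 2022), D (June 24, 2022), G (January 29, 2023).

E, B, C, F, A, D, G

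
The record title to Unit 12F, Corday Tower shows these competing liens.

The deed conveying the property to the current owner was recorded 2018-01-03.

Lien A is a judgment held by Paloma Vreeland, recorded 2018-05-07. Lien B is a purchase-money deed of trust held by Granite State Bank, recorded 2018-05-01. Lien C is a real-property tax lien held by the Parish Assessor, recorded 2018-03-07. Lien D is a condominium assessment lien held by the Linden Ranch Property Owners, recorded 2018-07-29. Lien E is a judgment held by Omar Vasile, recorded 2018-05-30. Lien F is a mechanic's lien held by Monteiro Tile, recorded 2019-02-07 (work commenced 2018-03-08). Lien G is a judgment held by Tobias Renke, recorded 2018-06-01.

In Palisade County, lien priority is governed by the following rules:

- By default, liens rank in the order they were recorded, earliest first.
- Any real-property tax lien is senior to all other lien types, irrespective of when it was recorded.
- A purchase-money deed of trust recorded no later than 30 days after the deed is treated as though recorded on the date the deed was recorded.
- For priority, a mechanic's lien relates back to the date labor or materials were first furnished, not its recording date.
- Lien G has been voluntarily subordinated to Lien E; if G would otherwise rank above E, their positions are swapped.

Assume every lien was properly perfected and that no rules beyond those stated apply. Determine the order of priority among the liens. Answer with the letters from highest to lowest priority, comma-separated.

C, F, B, A, E, G, D

Adjusting effective dates: B was recorded 118 days after the deed, outside the 30-day window, so it keeps its recording date; F is treated as recorded 2018-03-08, the work-commencement date.
As a real-property tax lien, C is senior to every other lien.
Ordering the rest by effective date: F (2018-03-08), B (2018-05-01), A (2018-05-07), E (2018-05-30), G (2018-06-01), D (2018-07-29).
G is already junior to E, so the subordination agreement changes nothing.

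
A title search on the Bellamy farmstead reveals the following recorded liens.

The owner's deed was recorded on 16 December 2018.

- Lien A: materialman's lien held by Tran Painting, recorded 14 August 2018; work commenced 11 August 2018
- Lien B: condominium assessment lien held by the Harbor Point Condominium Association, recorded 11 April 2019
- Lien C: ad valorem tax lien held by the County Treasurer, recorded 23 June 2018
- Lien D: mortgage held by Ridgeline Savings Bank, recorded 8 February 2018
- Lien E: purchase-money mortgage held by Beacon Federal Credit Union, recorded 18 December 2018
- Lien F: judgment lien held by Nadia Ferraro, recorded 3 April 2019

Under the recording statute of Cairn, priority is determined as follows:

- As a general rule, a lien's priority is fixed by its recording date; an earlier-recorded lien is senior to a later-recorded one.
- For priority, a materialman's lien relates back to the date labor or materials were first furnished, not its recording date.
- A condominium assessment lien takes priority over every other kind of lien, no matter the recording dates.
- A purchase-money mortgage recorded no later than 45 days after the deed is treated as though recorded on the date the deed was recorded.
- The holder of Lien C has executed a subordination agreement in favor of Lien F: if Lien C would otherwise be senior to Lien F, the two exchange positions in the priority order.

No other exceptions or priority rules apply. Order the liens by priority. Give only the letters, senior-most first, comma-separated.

First, effective dates: A is treated as recorded 11 August 2018, the work-commencement date; E was recorded within the 45-day window, so its effective date is the deed date 16 December 2018.
B, as a condominium assessment lien, has superpriority and ranks first.
The other liens, earliest effective date first: D (8 February 2018), C (23 June 2018), A (11 August 2018), E (16 December 2018), F (3 April 2019).
Because C would otherwise rank above F, the subordination swaps them.

B, D, F, A, E, C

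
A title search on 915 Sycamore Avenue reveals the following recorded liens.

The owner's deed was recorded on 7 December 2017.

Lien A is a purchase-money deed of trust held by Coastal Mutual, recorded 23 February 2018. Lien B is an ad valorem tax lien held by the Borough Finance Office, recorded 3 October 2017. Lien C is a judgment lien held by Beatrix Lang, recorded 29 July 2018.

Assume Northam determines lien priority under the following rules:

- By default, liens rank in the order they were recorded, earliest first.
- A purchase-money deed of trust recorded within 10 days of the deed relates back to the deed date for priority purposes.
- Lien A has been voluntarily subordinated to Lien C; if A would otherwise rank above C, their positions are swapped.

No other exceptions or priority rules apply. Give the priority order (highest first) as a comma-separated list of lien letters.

First, effective dates: A was recorded 78 days after the deed — beyond 10 days — so no relation-back applies.
By effective date: B (3 October 2017), A (23 February 2018), C (29 July 2018).
A would otherwise be senior to C, so under the subordination agreement A and C exchange positions.

B, C, A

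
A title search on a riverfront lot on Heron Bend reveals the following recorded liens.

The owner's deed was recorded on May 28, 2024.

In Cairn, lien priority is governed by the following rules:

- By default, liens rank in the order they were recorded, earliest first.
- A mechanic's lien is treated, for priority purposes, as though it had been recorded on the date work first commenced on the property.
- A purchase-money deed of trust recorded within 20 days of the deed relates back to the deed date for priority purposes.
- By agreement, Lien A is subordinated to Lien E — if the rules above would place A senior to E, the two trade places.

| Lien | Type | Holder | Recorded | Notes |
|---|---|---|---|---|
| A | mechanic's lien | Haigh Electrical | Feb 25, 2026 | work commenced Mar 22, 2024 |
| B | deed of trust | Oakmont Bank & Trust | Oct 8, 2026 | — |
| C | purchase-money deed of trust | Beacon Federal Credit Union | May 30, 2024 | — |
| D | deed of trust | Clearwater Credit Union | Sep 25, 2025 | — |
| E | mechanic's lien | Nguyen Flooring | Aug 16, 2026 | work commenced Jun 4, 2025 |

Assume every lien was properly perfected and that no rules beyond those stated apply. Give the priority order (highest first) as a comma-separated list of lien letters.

Adjusting effective dates: A is treated as recorded Mar 22, 2024, the work-commencement date; C's effective date is the deed date, May 28, 2024; E's effective date is Jun 4, 2025, when work began.
By effective date, earliest first: A (Mar 22, 2024), C (May 28, 2024), E (Jun 4, 2025), D (Sep 25, 2025), B (Oct 8, 2026).
Because A would otherwise rank above E, the subordination swaps them.

E, C, A, D, B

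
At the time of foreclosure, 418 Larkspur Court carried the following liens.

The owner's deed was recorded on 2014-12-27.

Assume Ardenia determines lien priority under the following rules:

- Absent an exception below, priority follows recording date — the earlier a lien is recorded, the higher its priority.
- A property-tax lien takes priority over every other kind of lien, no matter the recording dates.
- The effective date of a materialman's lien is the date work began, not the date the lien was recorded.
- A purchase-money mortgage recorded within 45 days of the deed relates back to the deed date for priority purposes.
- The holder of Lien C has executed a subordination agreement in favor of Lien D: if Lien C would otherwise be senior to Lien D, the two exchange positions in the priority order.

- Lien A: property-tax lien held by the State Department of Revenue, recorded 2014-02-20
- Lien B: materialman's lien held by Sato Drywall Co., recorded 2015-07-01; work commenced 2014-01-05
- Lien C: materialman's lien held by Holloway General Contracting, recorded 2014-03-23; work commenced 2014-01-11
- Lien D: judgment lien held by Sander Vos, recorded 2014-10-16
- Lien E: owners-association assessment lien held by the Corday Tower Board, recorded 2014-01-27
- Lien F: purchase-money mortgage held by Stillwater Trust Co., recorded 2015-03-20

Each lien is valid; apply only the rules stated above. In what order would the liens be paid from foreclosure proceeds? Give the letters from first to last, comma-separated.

Effective dates: B is treated as recorded 2014-01-05, the work-commencement date; C relates back to 2014-01-11 (work commenced); F was recorded 83 days after the deed, outside the 45-day window, so it keeps its recording date.
As a property-tax lien, A is senior to every other lien.
Ordering the rest by effective date: B (2014-01-05), C (2014-01-11), E (2014-01-27), D (2014-10-16), F (2015-03-20).
C would otherwise be senior to D, so under the subordination agreement C and D exchange positions.

A, B, D, E, C, F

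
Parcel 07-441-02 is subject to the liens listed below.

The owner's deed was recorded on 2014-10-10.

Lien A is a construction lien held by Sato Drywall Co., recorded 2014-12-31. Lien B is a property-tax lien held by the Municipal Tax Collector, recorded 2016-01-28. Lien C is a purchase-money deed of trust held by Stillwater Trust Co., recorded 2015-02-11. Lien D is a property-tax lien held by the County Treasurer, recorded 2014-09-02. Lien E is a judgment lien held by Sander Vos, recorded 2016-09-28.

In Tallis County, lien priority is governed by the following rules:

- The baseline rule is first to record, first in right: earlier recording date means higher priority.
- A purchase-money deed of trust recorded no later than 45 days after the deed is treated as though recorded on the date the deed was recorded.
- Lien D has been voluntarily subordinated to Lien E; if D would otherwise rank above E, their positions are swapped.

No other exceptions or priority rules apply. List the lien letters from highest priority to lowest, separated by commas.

Adjusting effective dates: C missed the 45-day window (124 days after the deed), so its recording date stands.
By effective date: D (2014-09-02), A (2014-12-31), C (2015-02-11), B (2016-01-28), E (2016-09-28).
The subordination applies — D was senior to E — so D and E swap.

E, A, C, B, D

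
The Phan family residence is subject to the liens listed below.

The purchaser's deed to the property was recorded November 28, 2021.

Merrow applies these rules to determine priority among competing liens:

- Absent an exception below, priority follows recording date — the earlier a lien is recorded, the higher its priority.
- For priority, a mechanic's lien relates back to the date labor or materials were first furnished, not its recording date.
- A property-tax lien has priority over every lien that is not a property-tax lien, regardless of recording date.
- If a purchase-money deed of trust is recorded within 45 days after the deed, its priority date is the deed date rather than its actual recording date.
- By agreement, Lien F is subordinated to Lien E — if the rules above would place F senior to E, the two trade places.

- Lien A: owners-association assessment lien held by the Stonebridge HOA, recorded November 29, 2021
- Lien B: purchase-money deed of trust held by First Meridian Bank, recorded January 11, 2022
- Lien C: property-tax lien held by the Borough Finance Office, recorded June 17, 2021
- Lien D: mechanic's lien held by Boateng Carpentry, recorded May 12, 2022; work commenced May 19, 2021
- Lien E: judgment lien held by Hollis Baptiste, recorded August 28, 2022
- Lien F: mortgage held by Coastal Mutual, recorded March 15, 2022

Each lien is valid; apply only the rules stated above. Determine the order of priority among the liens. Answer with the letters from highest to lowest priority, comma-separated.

Effective dates after the stated exceptions: B relates back to the deed date November 28, 2021; D relates back to May 19, 2021 (work commenced).
C, as a property-tax lien, has superpriority and ranks first.
The other liens, earliest effective date first: D (May 19, 2021), B (November 28, 2021), A (November 29, 2021), F (March 15, 2022), E (August 28, 2022).
The subordination applies — F was senior to E — so F and E swap.

C, D, B, A, E, F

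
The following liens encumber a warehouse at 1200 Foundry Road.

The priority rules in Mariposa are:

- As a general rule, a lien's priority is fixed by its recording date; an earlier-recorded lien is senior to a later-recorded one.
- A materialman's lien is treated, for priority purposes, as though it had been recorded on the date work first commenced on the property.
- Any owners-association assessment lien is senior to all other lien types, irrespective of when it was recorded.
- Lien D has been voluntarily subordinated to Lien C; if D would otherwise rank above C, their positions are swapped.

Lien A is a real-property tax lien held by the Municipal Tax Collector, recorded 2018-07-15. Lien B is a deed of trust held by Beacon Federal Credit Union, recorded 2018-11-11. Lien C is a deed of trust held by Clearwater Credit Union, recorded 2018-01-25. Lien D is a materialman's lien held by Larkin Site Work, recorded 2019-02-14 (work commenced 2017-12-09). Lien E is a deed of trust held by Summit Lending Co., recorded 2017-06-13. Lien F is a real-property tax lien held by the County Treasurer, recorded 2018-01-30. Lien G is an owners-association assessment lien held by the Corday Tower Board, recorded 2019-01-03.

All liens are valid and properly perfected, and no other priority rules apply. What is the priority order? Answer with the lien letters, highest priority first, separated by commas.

First, effective dates: D is treated as recorded 2017-12-09, the work-commencement date.
G is an owners-association assessment lien and takes priority over every other lien.
Among the remaining liens, by effective date: E (2017-06-13), D (2017-12-09), C (2018-01-25), F (2018-01-30), A (2018-07-15), B (2018-11-11).
D would otherwise be senior to C, so under the subordination agreement D and C exchange positions.

G, E, C, D, F, A, B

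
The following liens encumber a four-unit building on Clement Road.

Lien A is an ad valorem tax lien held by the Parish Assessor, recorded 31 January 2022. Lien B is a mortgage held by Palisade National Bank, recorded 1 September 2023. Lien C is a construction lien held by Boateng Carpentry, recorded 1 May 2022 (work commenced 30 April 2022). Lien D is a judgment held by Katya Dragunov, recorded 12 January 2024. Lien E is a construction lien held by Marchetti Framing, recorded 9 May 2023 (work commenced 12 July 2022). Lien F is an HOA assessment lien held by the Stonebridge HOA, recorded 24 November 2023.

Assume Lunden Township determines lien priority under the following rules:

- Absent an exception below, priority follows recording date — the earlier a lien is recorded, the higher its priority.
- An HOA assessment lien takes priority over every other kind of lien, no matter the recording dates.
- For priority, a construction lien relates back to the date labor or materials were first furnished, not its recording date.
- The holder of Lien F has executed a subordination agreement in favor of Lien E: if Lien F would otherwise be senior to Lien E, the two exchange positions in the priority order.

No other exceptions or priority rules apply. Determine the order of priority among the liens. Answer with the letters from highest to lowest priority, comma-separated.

E, A, C, F, B, D

Adjusting effective dates: C relates back to 30 April 2022 (work commenced); E's effective date is 12 July 2022, when work began.
As an HOA assessment lien, F is senior to every other lien.
Ordering the rest by effective date: A (31 January 2022), C (30 April 2022), E (12 July 2022), B (1 September 2023), D (12 January 2024).
F is senior to E before the subordination, so the two trade places.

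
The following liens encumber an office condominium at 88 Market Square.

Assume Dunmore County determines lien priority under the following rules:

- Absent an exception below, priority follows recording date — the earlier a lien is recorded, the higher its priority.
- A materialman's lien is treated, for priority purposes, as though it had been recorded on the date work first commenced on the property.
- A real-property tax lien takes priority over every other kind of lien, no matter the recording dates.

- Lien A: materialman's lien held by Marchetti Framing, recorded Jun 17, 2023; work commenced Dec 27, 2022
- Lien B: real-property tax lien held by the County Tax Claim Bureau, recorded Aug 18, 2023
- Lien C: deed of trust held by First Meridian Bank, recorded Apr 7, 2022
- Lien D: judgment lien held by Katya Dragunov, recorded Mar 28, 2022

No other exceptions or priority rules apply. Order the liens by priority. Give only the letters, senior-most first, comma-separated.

Effective dates: A is treated as recorded Dec 27, 2022, the work-commencement date.
As a real-property tax lien, B is senior to every other lien.
Ordering the rest by effective date: D (Mar 28, 2022), C (Apr 7, 2022), A (Dec 27, 2022).

B, D, C, A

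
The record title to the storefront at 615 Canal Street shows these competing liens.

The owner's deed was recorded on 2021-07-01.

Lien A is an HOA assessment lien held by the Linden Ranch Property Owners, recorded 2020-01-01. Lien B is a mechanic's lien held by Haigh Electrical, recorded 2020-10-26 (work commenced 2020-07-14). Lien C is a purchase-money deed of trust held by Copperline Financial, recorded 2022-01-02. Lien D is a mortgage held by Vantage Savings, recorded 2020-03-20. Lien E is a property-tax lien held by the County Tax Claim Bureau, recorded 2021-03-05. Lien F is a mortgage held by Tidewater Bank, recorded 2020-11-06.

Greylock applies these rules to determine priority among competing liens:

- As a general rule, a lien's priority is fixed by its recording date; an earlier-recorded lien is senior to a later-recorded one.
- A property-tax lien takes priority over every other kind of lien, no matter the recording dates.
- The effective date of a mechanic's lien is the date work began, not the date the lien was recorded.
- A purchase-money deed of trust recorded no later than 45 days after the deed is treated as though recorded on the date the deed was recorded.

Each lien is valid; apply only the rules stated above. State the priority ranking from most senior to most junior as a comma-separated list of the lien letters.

E, A, D, B, F, C

Effective dates: B relates back to 2020-07-14 (work commenced); C was recorded 185 days after the deed, outside the 45-day window, so it keeps its recording date.
E, as a property-tax lien, has superpriority and ranks first.
The other liens, earliest effective date first: A (2020-01-01), D (2020-03-20), B (2020-07-14), F (2020-11-06), C (2022-01-02).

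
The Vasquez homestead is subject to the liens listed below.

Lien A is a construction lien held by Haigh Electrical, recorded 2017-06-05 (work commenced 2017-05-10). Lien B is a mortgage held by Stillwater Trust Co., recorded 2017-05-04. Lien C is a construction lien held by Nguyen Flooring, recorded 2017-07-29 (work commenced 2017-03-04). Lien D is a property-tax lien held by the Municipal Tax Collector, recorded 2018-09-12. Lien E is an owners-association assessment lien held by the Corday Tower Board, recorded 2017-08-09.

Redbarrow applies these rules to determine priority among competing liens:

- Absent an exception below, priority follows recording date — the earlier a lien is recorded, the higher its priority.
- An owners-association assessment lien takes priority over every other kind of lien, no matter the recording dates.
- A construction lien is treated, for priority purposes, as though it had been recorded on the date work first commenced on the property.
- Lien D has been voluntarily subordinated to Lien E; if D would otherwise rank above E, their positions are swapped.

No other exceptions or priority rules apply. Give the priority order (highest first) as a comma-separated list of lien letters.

First, effective dates: A relates back to 2017-05-10 (work commenced); C relates back to 2017-03-04 (work commenced).
E is an owners-association assessment lien and takes priority over every other lien.
Remaining liens by effective date: C (2017-03-04), B (2017-05-04), A (2017-05-10), D (2018-09-12).
D is already junior to E, so the subordination agreement changes nothing.

E, C, B, A, D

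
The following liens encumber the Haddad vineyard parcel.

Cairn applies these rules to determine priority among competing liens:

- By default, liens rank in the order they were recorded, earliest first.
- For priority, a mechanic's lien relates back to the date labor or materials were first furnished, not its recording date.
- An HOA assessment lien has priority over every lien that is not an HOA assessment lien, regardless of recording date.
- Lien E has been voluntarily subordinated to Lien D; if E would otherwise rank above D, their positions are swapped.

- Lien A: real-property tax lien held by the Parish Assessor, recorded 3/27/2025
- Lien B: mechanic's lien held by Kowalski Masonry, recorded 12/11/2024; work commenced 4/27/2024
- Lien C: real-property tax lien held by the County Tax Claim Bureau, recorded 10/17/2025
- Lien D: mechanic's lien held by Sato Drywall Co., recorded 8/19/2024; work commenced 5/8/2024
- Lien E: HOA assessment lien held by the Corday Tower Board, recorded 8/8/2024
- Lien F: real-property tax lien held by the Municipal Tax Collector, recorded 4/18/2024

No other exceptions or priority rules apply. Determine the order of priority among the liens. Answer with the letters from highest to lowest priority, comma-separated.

D, F, B, E, A, C

First, effective dates: B is treated as recorded 4/27/2024, the work-commencement date; D relates back to 5/8/2024 (work commenced).
E, as an HOA assessment lien, has superpriority and ranks first.
Among the remaining liens, by effective date: F (4/18/2024), B (4/27/2024), D (5/8/2024), A (3/27/2025), C (10/17/2025).
E is senior to D before the subordination, so the two trade places.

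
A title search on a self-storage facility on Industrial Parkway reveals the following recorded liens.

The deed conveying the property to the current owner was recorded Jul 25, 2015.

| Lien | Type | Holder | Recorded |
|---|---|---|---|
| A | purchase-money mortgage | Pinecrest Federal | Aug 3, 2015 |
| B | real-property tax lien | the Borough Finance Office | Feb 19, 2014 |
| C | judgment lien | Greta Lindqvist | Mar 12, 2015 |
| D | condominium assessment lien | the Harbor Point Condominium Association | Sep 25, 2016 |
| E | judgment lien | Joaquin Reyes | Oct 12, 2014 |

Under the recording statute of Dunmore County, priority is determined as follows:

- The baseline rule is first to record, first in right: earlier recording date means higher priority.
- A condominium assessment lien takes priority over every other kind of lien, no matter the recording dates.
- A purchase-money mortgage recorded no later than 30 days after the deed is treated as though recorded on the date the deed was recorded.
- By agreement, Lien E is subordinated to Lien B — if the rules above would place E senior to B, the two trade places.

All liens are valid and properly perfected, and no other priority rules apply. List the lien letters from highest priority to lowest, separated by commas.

D, B, E, C, A

Effective dates after the stated exceptions: A was recorded within the 30-day window, so its effective date is the deed date Jul 25, 2015.
D is a condominium assessment lien and takes priority over every other lien.
Remaining liens by effective date: B (Feb 19, 2014), E (Oct 12, 2014), C (Mar 12, 2015), A (Jul 25, 2015).
E is already junior to B, so the subordination agreement changes nothing.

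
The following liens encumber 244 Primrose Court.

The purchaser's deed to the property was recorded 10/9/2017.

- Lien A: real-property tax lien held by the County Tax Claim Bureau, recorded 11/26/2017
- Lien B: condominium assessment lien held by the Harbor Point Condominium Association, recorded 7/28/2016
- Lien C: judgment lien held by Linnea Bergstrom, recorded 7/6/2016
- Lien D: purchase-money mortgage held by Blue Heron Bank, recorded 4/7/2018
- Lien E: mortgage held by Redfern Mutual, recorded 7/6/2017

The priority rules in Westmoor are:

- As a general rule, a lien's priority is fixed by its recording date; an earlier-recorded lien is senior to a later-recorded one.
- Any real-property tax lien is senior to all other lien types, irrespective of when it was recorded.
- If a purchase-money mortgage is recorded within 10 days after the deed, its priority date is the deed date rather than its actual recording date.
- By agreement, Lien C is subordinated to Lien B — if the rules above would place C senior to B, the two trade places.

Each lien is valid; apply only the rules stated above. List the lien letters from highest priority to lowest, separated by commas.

First, effective dates: D was recorded 180 days after the deed, outside the 10-day window, so it keeps its recording date.
As a real-property tax lien, A is senior to every other lien.
The other liens, earliest effective date first: C (7/6/2016), B (7/28/2016), E (7/6/2017), D (4/7/2018).
C would otherwise be senior to B, so under the subordination agreement C and B exchange positions.

A, B, C, E, D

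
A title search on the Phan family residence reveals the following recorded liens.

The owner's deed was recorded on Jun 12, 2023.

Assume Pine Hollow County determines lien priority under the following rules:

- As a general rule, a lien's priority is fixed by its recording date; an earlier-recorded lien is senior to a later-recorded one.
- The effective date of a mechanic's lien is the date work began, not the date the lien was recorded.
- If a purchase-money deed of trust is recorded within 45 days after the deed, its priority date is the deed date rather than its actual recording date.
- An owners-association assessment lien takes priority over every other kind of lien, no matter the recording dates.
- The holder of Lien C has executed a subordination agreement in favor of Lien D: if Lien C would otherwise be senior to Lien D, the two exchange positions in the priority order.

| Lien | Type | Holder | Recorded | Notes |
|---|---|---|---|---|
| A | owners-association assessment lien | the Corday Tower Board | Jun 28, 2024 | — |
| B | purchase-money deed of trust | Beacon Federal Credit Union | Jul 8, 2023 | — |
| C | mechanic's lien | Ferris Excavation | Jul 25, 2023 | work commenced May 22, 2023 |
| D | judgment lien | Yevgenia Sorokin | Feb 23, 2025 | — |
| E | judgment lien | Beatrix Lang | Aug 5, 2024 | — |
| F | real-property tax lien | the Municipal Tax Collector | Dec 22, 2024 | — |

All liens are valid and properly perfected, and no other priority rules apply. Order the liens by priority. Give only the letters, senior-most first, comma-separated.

A, D, B, E, F, C

Effective dates after the stated exceptions: B's effective date is the deed date, Jun 12, 2023; C's effective date is May 22, 2023, when work began.
As an owners-association assessment lien, A is senior to every other lien.
Remaining liens by effective date: C (May 22, 2023), B (Jun 12, 2023), E (Aug 5, 2024), F (Dec 22, 2024), D (Feb 23, 2025).
The subordination applies — C was senior to D — so C and D swap.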